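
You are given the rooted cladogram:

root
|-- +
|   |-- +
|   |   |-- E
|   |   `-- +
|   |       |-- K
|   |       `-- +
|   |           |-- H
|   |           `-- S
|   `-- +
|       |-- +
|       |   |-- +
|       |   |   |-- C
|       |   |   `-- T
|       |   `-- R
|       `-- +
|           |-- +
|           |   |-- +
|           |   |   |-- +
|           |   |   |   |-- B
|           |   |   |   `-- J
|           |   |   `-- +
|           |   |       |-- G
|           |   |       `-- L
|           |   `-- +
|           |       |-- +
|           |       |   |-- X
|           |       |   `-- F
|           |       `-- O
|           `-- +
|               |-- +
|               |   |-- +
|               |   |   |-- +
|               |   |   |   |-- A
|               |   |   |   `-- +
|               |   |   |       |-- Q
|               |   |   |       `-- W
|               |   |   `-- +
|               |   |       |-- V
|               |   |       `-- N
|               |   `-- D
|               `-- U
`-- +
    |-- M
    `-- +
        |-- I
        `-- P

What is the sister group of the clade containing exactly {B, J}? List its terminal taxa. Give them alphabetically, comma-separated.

The clade containing exactly {B, J} attaches to the tree at the node subtending ((B,J),(G,L)).
The other lineage descending from that same node — the sister group — is (G,L); its 2 tips in alphabetical order are the answer.

G, L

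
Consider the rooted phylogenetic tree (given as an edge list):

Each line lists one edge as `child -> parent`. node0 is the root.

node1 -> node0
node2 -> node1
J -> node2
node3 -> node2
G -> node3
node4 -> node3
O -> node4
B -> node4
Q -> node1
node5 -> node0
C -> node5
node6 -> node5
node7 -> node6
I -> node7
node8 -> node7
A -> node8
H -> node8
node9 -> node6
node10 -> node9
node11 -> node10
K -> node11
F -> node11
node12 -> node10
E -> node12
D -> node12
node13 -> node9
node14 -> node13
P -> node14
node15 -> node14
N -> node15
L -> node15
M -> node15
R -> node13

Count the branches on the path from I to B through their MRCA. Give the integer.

The MRCA of I and B is the root of the tree.
From I up to that node: 4 branches. From B up to the same node: 5 branches. Total: 4 + 5 = 9.

9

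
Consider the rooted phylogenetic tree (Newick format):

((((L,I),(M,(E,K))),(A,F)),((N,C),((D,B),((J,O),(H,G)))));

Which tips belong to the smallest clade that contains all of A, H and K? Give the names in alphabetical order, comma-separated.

Tracing A: it sits inside (A,F).
Tracing H: it sits inside (H,G).
Tracing K: it sits inside (E,K).
The smallest clade enclosing all 3 is the whole tree (their MRCA is the root), so the answer is all 15 tips in alphabetical order.

A, B, C, D, E, F, G, H, I, J, K, L, M, N, O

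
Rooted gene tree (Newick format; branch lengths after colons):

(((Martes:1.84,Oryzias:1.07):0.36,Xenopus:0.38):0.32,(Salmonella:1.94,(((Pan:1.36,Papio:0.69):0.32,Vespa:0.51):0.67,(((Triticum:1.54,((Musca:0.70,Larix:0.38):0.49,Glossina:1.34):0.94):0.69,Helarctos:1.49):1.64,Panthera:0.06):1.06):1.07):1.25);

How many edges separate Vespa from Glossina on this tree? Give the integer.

The MRCA of Vespa and Glossina is the node subtending (((Pan,Papio),Vespa),(((Triticum,((Musca,Larix),Glossina)),Helarctos),Panthera)).
From Vespa up to that node: 2 branches. From Glossina up to the same node: 5 branches. Total: 2 + 5 = 7.

7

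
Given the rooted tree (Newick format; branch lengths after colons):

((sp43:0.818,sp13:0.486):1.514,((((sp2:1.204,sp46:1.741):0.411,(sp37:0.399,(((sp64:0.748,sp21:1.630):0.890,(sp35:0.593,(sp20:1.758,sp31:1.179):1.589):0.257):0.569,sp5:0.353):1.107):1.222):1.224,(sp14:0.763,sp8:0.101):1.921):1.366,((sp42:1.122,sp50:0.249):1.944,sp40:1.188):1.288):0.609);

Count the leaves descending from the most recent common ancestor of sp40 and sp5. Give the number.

14

The MRCA of sp40 and sp5 is the node subtending ((((sp2,sp46),(sp37,(((sp64,sp21),(sp35,(sp20,sp31))),sp5))),(sp14,sp8)),((sp42,sp50),sp40)).
That clade contains 14 terminal taxa: sp14, sp2, sp20, sp21, sp31, sp35, sp37, sp40, sp42, sp46, sp5, sp50, sp64, sp8.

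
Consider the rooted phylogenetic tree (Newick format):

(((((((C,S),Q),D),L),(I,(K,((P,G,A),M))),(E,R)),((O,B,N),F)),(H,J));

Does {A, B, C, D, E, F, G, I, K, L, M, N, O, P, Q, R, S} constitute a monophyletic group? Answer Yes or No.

Yes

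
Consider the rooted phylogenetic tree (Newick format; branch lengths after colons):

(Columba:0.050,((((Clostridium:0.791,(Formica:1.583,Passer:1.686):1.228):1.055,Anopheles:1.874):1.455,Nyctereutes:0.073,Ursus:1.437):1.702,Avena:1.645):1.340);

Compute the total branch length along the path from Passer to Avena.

The path runs Passer → … → MRCA → … → Avena; the MRCA is the node subtending ((((Clostridium,(Formica,Passer)),Anopheles),Nyctereutes,Ursus),Avena).
Branch lengths along that path: 1.686 + 1.228 + 1.055 + 1.455 + 1.702 + 1.645 = 8.771.

8.771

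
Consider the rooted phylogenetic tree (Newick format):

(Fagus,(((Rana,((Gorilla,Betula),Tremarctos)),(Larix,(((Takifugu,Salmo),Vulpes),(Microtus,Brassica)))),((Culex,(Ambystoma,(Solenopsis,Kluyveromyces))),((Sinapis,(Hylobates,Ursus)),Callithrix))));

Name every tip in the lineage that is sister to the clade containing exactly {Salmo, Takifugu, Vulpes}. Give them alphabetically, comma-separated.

Brassica, Microtus

The clade containing exactly {Salmo, Takifugu, Vulpes} attaches to the tree at the node subtending (((Takifugu,Salmo),Vulpes),(Microtus,Brassica)).
The other lineage descending from that same node — the sister group — is (Microtus,Brassica); its 2 tips in alphabetical order are the answer.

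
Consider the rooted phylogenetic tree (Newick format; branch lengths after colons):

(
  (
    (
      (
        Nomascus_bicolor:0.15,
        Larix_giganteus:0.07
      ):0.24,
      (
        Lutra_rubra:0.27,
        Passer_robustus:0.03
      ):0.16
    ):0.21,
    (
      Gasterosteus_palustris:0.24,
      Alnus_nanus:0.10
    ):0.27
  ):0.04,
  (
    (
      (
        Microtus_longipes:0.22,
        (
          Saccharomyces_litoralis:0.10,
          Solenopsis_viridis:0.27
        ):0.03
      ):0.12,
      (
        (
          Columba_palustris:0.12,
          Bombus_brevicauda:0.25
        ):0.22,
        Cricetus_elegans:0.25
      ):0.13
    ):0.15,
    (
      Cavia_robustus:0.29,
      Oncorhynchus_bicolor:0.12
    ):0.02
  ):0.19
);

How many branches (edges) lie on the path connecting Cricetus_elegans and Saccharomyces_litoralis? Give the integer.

The MRCA of Cricetus_elegans and Saccharomyces_litoralis is the node subtending ((Microtus_longipes,(Saccharomyces_litoralis,Solenopsis_viridis)),((Columba_palustris,Bombus_brevicauda),Cricetus_elegans)).
From Cricetus_elegans up to that node: 2 branches. From Saccharomyces_litoralis up to the same node: 3 branches. Total: 2 + 3 = 5.

5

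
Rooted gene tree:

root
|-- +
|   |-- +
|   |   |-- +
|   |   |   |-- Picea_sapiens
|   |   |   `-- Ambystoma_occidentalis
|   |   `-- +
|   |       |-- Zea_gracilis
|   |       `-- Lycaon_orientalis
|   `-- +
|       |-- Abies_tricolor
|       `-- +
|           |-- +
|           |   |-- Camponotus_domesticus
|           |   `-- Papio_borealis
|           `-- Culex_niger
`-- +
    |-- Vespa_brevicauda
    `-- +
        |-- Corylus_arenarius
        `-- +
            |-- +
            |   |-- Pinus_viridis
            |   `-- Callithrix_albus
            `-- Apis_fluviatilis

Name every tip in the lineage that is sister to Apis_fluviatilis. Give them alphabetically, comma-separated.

Callithrix_albus, Pinus_viridis

Apis_fluviatilis attaches to the tree at the node subtending ((Pinus_viridis,Callithrix_albus),Apis_fluviatilis).
The other lineage descending from that same node — the sister group — is (Pinus_viridis,Callithrix_albus); its 2 tips in alphabetical order are the answer.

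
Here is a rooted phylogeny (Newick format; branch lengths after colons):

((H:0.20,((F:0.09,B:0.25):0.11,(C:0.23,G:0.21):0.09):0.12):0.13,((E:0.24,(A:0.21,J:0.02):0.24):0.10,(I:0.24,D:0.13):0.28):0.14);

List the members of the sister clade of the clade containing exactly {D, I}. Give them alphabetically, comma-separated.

A, E, J

The clade containing exactly {D, I} attaches to the tree at the node subtending ((E,(A,J)),(I,D)).
The other lineage descending from that same node — the sister group — is (E,(A,J)); its 3 tips in alphabetical order are the answer.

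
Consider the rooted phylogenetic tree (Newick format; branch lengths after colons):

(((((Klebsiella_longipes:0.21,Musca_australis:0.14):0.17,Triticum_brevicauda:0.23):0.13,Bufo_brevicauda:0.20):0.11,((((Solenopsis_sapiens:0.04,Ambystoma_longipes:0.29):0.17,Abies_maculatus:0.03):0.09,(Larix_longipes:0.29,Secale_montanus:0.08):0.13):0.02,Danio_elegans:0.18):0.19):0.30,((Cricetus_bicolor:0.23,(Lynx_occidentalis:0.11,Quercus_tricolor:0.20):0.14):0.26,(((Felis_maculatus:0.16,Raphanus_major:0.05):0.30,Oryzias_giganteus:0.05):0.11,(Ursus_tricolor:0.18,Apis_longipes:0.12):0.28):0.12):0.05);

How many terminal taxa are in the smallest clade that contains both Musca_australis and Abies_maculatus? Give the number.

10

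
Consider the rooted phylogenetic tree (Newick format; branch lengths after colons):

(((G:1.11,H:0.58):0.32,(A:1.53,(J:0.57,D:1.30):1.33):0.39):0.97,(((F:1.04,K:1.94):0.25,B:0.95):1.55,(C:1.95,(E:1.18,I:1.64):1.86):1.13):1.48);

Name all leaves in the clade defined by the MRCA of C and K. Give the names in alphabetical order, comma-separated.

B, C, E, F, I, K

Tracing C: it sits inside (C,(E,I)).
Tracing K: it sits inside (F,K).
The smallest clade enclosing both is (((F,K),B),(C,(E,I))); the answer is its 6 terminal taxa in alphabetical order.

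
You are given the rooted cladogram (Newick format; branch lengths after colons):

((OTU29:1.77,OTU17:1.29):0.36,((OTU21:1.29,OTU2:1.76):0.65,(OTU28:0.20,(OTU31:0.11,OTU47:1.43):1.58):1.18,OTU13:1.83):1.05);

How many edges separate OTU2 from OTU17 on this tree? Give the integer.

The MRCA of OTU2 and OTU17 is the root of the tree.
From OTU2 up to that node: 3 branches. From OTU17 up to the same node: 2 branches. Total: 3 + 2 = 5.

5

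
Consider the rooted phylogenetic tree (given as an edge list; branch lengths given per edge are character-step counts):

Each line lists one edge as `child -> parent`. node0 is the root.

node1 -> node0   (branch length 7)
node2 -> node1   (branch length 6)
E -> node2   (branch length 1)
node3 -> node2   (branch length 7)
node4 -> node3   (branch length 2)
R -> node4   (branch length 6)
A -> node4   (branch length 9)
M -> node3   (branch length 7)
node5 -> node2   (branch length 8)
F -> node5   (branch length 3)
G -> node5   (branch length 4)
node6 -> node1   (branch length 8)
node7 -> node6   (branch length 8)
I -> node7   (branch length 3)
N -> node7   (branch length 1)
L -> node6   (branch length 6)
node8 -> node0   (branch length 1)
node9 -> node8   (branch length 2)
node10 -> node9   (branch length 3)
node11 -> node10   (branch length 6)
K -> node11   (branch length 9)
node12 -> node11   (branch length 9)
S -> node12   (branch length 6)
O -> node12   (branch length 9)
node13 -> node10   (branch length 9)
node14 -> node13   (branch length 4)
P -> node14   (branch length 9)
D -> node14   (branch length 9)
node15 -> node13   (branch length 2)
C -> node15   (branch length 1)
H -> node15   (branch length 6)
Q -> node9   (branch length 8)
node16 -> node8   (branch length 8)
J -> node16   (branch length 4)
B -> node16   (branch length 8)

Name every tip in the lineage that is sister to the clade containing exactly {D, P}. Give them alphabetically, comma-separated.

C, H

The clade containing exactly {D, P} attaches to the tree at the node subtending ((P,D),(C,H)).
The other lineage descending from that same node — the sister group — is (C,H); its 2 tips in alphabetical order are the answer.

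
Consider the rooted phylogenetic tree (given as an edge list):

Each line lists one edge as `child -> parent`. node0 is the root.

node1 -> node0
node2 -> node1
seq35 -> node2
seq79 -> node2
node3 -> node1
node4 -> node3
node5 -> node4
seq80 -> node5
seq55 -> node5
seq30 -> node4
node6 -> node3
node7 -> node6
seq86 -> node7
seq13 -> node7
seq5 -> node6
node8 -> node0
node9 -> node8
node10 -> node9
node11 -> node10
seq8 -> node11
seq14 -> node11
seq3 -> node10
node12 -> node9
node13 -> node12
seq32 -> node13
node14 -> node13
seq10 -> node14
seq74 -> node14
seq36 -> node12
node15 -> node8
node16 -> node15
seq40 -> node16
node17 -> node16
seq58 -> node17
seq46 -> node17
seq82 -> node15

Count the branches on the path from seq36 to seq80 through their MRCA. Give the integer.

The MRCA of seq36 and seq80 is the root of the tree.
From seq36 up to that node: 4 branches. From seq80 up to the same node: 5 branches. Total: 4 + 5 = 9.

9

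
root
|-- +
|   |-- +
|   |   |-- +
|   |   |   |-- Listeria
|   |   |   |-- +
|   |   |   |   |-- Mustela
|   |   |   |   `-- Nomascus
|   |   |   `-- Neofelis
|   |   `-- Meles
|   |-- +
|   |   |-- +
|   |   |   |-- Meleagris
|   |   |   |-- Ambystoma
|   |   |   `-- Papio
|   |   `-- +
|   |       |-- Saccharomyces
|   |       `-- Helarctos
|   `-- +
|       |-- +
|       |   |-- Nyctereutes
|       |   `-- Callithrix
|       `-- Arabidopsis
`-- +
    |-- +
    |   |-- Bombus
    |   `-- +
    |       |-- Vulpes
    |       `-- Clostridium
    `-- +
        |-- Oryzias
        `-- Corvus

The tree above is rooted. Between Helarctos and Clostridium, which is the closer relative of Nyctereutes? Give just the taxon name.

The MRCA of Nyctereutes and Helarctos subtends (((Listeria,(Mustela,Nomascus),Neofelis),Meles),((Meleagris,Ambystoma,Papio),(Saccharomyces,Helarctos)),((Nyctereutes,Callithrix),Arabidopsis)) (13 taxa).
The MRCA of Nyctereutes and Clostridium is the root, subtending the entire tree (18 taxa).
The first is nested inside the second, so Nyctereutes shares a more recent common ancestor with Helarctos.

Helarctos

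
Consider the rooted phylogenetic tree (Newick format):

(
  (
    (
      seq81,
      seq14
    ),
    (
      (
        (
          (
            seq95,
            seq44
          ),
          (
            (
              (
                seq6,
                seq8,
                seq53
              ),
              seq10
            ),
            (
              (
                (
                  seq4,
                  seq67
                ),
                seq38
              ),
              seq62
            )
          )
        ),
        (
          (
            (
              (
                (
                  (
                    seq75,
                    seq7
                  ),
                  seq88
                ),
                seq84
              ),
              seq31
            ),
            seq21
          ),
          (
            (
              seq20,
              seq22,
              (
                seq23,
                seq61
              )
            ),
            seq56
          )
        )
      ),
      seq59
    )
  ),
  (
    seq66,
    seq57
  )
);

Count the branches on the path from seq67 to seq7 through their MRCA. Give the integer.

13

The MRCA of seq67 and seq7 is the node subtending (((seq95,seq44),(((seq6,seq8,seq53),seq10),(((seq4,seq67),seq38),seq62))),((((((seq75,seq7),seq88),seq84),seq31),seq21),((seq20,seq22,(seq23,seq61)),seq56))).
From seq67 up to that node: 6 branches. From seq7 up to the same node: 7 branches. Total: 6 + 7 = 13.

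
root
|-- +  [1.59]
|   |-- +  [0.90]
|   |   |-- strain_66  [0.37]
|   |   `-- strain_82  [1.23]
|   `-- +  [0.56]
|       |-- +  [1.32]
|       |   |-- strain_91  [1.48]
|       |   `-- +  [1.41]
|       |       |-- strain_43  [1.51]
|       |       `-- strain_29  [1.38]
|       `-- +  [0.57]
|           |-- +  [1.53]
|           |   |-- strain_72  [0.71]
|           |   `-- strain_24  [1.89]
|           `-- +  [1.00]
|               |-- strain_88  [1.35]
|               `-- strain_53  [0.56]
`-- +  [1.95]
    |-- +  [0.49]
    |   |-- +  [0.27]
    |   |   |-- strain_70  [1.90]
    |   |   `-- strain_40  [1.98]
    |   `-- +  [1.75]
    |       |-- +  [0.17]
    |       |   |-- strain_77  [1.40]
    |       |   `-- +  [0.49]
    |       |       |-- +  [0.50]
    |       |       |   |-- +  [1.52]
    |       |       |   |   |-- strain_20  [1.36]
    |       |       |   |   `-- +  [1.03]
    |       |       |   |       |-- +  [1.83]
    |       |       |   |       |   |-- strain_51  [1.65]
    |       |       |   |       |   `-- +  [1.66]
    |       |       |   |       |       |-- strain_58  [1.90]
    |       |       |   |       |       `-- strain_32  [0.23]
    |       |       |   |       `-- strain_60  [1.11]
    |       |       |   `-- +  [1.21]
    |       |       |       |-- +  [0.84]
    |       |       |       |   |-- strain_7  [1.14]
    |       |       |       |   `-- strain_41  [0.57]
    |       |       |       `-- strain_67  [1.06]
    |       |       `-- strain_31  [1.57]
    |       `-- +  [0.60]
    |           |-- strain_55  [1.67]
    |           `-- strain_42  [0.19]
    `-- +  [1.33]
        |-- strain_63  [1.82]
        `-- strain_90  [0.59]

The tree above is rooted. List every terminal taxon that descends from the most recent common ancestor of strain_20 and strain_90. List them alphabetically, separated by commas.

Tracing strain_20: it sits inside (strain_20,((strain_51,(strain_58,strain_32)),strain_60)).
Tracing strain_90: it sits inside (strain_63,strain_90).
The smallest clade enclosing both is (((strain_70,strain_40),((strain_77,(((strain_20,((strain_51,(strain_58,strain_32)),strain_60)),((strain_7,strain_41),strain_67)),strain_31)),(strain_55,strain_42))),(strain_63,strain_90)); the answer is its 16 terminal taxa in alphabetical order.

strain_20, strain_31, strain_32, strain_40, strain_41, strain_42, strain_51, strain_55, strain_58, strain_60, strain_63, strain_67, strain_7, strain_70, strain_77, strain_90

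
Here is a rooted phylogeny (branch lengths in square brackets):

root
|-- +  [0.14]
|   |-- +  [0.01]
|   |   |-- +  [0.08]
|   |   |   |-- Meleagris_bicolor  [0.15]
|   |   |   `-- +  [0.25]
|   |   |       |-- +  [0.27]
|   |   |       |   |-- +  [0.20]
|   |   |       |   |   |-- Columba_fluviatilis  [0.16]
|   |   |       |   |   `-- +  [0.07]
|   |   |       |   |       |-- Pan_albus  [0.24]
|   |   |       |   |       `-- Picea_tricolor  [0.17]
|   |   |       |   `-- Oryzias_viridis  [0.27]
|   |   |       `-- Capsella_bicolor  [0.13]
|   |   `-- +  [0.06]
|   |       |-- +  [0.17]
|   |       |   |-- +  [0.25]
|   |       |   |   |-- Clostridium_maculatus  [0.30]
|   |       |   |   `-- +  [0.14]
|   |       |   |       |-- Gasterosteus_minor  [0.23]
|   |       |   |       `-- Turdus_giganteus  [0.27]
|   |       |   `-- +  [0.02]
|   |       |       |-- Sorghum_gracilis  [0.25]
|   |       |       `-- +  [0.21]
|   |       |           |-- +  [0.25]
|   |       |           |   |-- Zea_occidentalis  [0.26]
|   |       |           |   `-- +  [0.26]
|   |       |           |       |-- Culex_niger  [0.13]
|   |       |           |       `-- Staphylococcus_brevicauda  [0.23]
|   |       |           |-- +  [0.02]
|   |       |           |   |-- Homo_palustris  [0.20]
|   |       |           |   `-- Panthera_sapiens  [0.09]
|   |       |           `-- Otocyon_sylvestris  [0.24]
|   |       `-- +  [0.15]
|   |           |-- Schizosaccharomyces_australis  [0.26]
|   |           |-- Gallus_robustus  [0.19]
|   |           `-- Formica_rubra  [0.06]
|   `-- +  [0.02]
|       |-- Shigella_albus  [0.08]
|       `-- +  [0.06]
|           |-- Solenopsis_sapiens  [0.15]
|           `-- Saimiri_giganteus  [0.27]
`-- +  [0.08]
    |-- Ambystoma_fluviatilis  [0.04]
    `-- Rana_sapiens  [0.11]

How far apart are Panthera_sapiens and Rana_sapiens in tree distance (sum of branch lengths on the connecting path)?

The path runs Panthera_sapiens → … → MRCA → … → Rana_sapiens; the MRCA is the root of the tree.
Branch lengths along that path: 0.09 + 0.02 + 0.21 + 0.02 + 0.17 + 0.06 + 0.01 + 0.14 + 0.08 + 0.11 = 0.91.

0.91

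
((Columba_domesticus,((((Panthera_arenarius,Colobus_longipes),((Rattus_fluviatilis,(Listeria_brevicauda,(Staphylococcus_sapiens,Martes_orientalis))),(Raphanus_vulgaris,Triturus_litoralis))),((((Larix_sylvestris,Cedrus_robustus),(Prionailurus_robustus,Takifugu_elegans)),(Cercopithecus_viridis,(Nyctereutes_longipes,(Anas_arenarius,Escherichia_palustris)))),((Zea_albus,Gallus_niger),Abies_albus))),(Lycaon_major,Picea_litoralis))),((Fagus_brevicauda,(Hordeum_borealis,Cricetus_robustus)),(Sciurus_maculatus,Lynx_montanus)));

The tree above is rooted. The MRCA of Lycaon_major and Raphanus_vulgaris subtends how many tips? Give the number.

The MRCA of Lycaon_major and Raphanus_vulgaris is the node subtending ((((Panthera_arenarius,Colobus_longipes),((Rattus_fluviatilis,(Listeria_brevicauda,(Staphylococcus_sapiens,Martes_orientalis))),(Raphanus_vulgaris,Triturus_litoralis))),((((Larix_sylvestris,Cedrus_robustus),(Prionailurus_robustus,Takifugu_elegans)),(Cercopithecus_viridis,(Nyctereutes_longipes,(Anas_arenarius,Escherichia_palustris)))),((Zea_albus,Gallus_niger),Abies_albus))),(Lycaon_major,Picea_litoralis)).
That clade contains 21 terminal taxa: Abies_albus, Anas_arenarius, Cedrus_robustus, Cercopithecus_viridis, Colobus_longipes, Escherichia_palustris, Gallus_niger, Larix_sylvestris, Listeria_brevicauda, Lycaon_major, Martes_orientalis, Nyctereutes_longipes, Panthera_arenarius, Picea_litoralis, Prionailurus_robustus, Raphanus_vulgaris, Rattus_fluviatilis, Staphylococcus_sapiens, Takifugu_elegans, Triturus_litoralis, Zea_albus.

21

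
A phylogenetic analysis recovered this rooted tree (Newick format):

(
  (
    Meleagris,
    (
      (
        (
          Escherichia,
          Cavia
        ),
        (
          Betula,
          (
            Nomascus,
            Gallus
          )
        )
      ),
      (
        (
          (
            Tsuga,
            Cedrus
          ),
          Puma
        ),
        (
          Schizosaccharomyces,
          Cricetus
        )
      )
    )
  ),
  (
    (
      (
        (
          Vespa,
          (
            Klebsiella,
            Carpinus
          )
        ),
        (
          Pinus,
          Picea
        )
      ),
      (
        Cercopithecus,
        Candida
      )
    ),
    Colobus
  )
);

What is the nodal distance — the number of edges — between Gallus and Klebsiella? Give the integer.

The MRCA of Gallus and Klebsiella is the root of the tree.
From Gallus up to that node: 6 branches. From Klebsiella up to the same node: 6 branches. Total: 6 + 6 = 12.

12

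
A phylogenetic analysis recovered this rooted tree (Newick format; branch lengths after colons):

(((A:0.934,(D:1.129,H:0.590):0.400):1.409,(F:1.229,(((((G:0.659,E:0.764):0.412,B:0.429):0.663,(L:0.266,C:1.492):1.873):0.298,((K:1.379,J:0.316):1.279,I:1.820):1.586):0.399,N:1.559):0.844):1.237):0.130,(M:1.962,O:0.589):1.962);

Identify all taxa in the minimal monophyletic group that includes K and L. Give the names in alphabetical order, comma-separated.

Tracing K: it sits inside (K,J).
Tracing L: it sits inside (L,C).
The smallest clade enclosing both is ((((G,E),B),(L,C)),((K,J),I)); the answer is its 8 terminal taxa in alphabetical order.

B, C, E, G, I, J, K, L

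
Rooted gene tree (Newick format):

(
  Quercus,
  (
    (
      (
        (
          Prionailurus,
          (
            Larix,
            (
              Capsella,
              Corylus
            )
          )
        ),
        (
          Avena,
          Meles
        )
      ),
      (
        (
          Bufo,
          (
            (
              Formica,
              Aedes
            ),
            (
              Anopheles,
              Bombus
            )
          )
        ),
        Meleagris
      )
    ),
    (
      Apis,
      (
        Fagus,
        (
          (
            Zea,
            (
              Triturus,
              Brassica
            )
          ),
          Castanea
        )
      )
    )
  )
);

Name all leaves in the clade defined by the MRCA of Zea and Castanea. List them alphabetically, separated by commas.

Brassica, Castanea, Triturus, Zea

Tracing Zea: it sits inside (Zea,(Triturus,Brassica)).
Tracing Castanea: it sits inside ((Zea,(Triturus,Brassica)),Castanea).
The smallest clade enclosing both is ((Zea,(Triturus,Brassica)),Castanea); the answer is its 4 terminal taxa in alphabetical order.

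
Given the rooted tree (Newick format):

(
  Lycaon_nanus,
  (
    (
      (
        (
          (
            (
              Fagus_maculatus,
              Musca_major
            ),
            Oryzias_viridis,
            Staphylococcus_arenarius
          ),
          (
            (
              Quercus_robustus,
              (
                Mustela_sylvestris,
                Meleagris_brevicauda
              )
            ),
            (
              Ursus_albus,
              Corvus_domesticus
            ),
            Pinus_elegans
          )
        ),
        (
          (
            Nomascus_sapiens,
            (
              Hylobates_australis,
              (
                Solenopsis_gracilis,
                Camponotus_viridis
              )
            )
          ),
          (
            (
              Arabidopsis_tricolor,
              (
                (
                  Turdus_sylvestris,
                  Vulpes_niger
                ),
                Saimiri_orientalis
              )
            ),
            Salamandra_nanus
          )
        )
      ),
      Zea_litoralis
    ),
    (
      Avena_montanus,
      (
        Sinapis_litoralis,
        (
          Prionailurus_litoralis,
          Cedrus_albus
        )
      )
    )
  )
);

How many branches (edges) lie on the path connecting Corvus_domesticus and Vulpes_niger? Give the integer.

10

The MRCA of Corvus_domesticus and Vulpes_niger is the node subtending ((((Fagus_maculatus,Musca_major),Oryzias_viridis,Staphylococcus_arenarius),((Quercus_robustus,(Mustela_sylvestris,Meleagris_brevicauda)),(Ursus_albus,Corvus_domesticus),Pinus_elegans)),((Nomascus_sapiens,(Hylobates_australis,(Solenopsis_gracilis,Camponotus_viridis))),((Arabidopsis_tricolor,((Turdus_sylvestris,Vulpes_niger),Saimiri_orientalis)),Salamandra_nanus))).
From Corvus_domesticus up to that node: 4 branches. From Vulpes_niger up to the same node: 6 branches. Total: 4 + 6 = 10.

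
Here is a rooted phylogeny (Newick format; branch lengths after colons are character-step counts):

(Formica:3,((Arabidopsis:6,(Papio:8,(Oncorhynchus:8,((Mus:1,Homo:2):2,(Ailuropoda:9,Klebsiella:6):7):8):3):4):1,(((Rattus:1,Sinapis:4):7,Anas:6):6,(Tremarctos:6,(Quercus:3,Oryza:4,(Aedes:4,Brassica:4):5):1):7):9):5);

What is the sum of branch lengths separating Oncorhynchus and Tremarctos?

The path runs Oncorhynchus → … → MRCA → … → Tremarctos; the MRCA is the node subtending ((Arabidopsis,(Papio,(Oncorhynchus,((Mus,Homo),(Ailuropoda,Klebsiella))))),(((Rattus,Sinapis),Anas),(Tremarctos,(Quercus,Oryza,(Aedes,Brassica))))).
Branch lengths along that path: 8 + 3 + 4 + 1 + 9 + 7 + 6 = 38.

38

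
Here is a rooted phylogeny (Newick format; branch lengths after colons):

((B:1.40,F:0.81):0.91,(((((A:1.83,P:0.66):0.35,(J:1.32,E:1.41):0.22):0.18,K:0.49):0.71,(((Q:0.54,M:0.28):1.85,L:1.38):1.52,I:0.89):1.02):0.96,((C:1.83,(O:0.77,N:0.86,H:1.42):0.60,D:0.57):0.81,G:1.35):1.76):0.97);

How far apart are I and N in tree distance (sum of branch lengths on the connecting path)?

The path runs I → … → MRCA → … → N; the MRCA is the node subtending (((((A,P),(J,E)),K),(((Q,M),L),I)),((C,(O,N,H),D),G)).
Branch lengths along that path: 0.89 + 1.02 + 0.96 + 1.76 + 0.81 + 0.60 + 0.86 = 6.90.

6.90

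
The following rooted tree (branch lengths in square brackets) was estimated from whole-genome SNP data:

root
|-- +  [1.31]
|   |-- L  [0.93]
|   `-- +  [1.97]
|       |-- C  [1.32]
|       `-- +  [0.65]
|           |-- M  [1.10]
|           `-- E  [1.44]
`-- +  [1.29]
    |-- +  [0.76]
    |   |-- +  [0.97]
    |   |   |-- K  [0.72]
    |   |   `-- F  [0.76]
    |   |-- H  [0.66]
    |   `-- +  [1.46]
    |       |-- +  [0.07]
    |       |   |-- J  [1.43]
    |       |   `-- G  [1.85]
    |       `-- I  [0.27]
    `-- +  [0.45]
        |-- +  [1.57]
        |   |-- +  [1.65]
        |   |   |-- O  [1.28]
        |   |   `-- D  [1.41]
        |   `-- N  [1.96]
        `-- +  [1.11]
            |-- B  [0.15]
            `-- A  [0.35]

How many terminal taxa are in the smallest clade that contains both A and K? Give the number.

11

The MRCA of A and K is the node subtending (((K,F),H,((J,G),I)),(((O,D),N),(B,A))).
That clade contains 11 terminal taxa: A, B, D, F, G, H, I, J, K, N, O.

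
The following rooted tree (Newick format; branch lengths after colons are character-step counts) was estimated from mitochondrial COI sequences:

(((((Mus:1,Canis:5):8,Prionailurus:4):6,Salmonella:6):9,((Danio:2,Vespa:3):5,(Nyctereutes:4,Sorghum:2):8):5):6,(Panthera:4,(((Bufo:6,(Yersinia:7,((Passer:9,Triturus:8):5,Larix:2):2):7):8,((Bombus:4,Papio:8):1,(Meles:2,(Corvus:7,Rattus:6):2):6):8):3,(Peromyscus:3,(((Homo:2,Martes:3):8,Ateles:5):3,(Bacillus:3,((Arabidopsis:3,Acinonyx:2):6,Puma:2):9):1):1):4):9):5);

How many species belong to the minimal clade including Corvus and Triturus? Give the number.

10

The MRCA of Corvus and Triturus is the node subtending ((Bufo,(Yersinia,((Passer,Triturus),Larix))),((Bombus,Papio),(Meles,(Corvus,Rattus)))).
That clade contains 10 terminal taxa: Bombus, Bufo, Corvus, Larix, Meles, Papio, Passer, Rattus, Triturus, Yersinia.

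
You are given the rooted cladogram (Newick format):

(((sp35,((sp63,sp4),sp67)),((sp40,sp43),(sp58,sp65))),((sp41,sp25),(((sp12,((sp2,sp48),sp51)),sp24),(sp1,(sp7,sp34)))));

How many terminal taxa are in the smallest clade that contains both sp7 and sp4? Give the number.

The MRCA of sp7 and sp4 is the root, so the clade is the entire tree.
That clade contains 18 terminal taxa: sp1, sp12, sp2, sp24, sp25, sp34, sp35, sp4, sp40, sp41, sp43, sp48, sp51, sp58, sp63, sp65, sp67, sp7.

18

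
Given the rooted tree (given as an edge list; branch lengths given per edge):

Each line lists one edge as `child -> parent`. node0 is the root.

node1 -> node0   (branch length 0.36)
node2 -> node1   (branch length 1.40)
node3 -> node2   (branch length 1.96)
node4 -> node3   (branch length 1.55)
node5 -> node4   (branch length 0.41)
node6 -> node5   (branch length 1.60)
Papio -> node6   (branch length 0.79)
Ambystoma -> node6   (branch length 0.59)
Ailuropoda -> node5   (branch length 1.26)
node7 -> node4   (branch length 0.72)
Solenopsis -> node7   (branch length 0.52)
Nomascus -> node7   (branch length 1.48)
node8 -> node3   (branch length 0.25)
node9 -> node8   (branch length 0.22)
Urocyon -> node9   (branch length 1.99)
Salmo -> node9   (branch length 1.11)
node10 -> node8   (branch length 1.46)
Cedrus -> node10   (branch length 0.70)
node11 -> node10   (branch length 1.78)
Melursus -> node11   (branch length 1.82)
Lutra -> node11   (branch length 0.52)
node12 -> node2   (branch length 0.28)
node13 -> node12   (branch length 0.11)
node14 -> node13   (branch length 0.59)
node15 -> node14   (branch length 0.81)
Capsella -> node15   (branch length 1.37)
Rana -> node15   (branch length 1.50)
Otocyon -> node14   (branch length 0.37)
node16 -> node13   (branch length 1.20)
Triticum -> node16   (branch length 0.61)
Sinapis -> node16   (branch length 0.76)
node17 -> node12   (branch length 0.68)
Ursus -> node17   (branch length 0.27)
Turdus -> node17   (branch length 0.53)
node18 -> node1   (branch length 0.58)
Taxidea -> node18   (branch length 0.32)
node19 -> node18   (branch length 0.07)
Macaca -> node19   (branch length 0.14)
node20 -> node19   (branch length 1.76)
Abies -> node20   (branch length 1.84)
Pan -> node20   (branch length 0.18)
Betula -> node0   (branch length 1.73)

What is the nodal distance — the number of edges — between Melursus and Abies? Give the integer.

10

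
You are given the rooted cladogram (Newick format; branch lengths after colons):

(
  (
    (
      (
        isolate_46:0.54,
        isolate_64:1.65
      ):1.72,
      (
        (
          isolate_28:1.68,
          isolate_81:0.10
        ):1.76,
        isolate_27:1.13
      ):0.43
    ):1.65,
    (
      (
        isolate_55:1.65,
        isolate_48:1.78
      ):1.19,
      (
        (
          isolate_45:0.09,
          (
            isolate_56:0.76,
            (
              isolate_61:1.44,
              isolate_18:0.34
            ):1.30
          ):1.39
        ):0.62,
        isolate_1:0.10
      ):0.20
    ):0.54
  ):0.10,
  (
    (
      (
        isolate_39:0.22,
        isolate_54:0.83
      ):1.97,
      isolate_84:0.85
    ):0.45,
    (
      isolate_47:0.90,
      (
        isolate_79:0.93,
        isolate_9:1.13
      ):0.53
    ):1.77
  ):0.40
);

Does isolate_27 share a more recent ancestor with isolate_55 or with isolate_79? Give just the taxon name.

isolate_55

The MRCA of isolate_27 and isolate_55 subtends (((isolate_46,isolate_64),((isolate_28,isolate_81),isolate_27)),((isolate_55,isolate_48),((isolate_45,(isolate_56,(isolate_61,isolate_18))),isolate_1))) (12 taxa).
The MRCA of isolate_27 and isolate_79 is the root, subtending the entire tree (18 taxa).
The first is nested inside the second, so isolate_27 shares a more recent common ancestor with isolate_55.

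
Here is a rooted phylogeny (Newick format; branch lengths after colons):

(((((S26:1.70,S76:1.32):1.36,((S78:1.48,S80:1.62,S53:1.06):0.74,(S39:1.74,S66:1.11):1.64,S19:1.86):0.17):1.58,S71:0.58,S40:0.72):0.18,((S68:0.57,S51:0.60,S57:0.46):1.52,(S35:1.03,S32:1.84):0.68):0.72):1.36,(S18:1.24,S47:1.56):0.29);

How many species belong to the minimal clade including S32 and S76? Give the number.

The MRCA of S32 and S76 is the node subtending ((((S26,S76),((S78,S80,S53),(S39,S66),S19)),S71,S40),((S68,S51,S57),(S35,S32))).
That clade contains 15 terminal taxa: S19, S26, S32, S35, S39, S40, S51, S53, S57, S66, S68, S71, S76, S78, S80.

15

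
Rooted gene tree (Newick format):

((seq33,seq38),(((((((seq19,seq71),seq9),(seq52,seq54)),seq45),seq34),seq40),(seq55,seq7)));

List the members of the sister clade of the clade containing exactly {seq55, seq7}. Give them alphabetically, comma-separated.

The clade containing exactly {seq55, seq7} attaches to the tree at the node subtending (((((((seq19,seq71),seq9),(seq52,seq54)),seq45),seq34),seq40),(seq55,seq7)).
The other lineage descending from that same node — the sister group — is ((((((seq19,seq71),seq9),(seq52,seq54)),seq45),seq34),seq40); its 8 tips in alphabetical order are the answer.

seq19, seq34, seq40, seq45, seq52, seq54, seq71, seq9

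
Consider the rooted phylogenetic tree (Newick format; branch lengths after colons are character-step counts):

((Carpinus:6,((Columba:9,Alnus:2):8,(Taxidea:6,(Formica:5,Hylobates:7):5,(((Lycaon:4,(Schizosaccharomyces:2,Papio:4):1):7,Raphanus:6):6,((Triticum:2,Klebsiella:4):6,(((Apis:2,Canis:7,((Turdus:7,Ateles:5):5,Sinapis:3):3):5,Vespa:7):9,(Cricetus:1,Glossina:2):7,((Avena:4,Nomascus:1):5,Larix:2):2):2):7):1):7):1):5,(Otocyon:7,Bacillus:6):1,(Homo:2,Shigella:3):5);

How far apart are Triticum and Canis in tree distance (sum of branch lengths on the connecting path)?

31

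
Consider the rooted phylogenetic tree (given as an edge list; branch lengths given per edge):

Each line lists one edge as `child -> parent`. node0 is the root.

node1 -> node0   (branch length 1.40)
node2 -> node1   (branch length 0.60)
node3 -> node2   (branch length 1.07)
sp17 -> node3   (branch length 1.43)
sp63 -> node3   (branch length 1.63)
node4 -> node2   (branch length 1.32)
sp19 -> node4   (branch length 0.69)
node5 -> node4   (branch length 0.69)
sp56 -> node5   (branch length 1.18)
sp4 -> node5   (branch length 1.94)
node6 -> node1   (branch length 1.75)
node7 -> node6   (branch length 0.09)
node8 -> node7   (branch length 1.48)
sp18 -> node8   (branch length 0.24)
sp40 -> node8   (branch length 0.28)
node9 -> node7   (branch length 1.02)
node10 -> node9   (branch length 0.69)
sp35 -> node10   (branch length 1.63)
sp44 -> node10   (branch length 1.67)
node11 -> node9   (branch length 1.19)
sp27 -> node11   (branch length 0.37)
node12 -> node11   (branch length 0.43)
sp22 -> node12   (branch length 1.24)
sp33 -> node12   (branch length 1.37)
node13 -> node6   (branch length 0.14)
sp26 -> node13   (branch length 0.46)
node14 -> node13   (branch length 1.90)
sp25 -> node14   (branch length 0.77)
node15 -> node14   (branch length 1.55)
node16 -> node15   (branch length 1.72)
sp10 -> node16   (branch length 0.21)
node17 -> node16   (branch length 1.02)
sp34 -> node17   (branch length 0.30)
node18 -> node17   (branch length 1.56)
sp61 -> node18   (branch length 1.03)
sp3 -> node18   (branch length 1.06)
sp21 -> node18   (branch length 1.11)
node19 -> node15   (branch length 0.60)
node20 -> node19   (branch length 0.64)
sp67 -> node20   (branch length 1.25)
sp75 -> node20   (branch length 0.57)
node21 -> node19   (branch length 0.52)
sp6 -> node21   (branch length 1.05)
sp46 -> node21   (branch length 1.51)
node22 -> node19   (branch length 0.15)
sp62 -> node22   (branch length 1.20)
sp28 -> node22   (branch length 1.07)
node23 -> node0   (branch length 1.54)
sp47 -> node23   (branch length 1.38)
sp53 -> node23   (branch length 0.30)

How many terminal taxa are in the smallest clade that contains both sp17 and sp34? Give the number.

The MRCA of sp17 and sp34 is the node subtending (((sp17,sp63),(sp19,(sp56,sp4))),(((sp18,sp40),((sp35,sp44),(sp27,(sp22,sp33)))),(sp26,(sp25,((sp10,(sp34,(sp61,sp3,sp21))),((sp67,sp75),(sp6,sp46),(sp62,sp28))))))).
That clade contains 25 terminal taxa: sp10, sp17, sp18, sp19, sp21, sp22, sp25, sp26, sp27, sp28, sp3, sp33, sp34, sp35, sp4, sp40, sp44, sp46, sp56, sp6, sp61, sp62, sp63, sp67, sp75.

25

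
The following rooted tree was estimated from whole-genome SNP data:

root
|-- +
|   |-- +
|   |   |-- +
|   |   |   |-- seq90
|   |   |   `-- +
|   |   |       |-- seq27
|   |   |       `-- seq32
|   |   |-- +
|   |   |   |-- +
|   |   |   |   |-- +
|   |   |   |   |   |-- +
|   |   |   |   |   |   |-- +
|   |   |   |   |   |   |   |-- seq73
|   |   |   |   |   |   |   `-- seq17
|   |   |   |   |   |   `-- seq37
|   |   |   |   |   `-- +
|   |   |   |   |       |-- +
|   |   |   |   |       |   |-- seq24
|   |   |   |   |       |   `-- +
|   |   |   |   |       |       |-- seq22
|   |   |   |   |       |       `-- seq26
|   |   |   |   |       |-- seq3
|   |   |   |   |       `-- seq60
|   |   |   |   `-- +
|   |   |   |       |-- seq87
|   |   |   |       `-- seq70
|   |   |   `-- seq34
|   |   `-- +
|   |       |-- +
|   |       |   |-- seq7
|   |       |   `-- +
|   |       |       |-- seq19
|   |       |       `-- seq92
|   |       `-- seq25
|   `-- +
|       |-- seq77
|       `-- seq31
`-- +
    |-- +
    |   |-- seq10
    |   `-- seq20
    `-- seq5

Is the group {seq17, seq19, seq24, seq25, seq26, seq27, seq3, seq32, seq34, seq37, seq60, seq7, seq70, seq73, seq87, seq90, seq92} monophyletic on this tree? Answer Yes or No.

No

The MRCA of the listed taxa subtends ((seq90,(seq27,seq32)),(((((seq73,seq17),seq37),((seq24,(seq22,seq26)),seq3,seq60)),(seq87,seq70)),seq34),((seq7,(seq19,seq92)),seq25)).
That clade also contains seq22, which is not in the proposed group, so the group is not monophyletic.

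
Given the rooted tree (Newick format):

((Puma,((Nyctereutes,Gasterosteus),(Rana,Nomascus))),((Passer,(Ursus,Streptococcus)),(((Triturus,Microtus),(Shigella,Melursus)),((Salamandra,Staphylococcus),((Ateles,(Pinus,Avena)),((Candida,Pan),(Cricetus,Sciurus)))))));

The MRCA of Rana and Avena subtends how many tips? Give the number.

21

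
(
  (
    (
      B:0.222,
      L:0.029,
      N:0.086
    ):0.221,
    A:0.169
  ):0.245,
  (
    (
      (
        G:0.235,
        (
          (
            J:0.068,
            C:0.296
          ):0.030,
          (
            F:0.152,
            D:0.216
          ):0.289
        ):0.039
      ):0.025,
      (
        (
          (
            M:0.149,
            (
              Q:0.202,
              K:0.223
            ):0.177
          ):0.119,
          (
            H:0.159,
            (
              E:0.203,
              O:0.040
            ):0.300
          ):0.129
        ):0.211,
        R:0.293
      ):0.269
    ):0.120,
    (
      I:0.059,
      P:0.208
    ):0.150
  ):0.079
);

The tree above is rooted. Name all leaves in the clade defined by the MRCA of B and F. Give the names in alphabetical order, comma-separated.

Tracing B: it sits inside (B,L,N).
Tracing F: it sits inside (F,D).
The smallest clade enclosing both is the whole tree (their MRCA is the root), so the answer is all 18 tips in alphabetical order.

A, B, C, D, E, F, G, H, I, J, K, L, M, N, O, P, Q, R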